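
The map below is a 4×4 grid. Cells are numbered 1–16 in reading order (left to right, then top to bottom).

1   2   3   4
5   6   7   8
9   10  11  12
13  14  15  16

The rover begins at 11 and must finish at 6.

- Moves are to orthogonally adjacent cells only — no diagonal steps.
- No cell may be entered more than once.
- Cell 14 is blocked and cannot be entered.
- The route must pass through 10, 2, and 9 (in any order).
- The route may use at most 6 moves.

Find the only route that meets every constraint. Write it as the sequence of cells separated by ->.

The budget equals the shortest possible length, so every move has to be on a shortest route through the required cells.
Route from 11: left 2 to 9, up 2 to 1, right 1 to 2, down 1 to 6 — 6 moves in all.
Check: all required cells visited; 6 ≤ 6 moves.

11 -> 10 -> 9 -> 5 -> 1 -> 2 -> 6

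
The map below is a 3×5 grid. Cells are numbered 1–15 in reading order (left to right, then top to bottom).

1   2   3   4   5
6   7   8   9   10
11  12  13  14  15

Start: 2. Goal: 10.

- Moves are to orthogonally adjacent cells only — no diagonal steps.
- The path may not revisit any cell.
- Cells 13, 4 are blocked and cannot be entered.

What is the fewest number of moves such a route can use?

4

The Manhattan distance from 2 to 10 is |1−2| + |2−5| = 4, so at least 4 moves are needed.
A route of 4 moves achieves this: 2 → 7 → 8 → 9 → 10.
Since 4 matches the lower bound, it is optimal.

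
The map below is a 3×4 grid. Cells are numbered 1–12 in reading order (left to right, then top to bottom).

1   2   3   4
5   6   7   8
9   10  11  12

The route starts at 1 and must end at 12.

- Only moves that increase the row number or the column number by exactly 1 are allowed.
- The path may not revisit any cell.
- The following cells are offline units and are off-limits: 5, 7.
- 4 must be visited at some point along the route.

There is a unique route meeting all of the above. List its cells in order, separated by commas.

1, 2, 3, 4, 8, 12

Moves only go right or down, so the column and row indices never decrease.
Route from 1: 3× right (reaching 4), 2× down (reaching 12) — 5 moves in all.
Check: all required cells visited.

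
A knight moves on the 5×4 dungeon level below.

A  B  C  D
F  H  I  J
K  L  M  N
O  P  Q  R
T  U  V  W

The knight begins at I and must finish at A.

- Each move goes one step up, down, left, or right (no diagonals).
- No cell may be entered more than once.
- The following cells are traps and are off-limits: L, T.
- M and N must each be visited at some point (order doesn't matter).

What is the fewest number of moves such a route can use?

Any route passes through M and N in some order between I and A. Summing Manhattan distances along each leg and taking the cheapest ordering (I → M → N → A) gives a lower bound of 1 + 1 + 5 = 7 moves.
A route of 7 moves achieves this: I → M → N → J → D → C → B → A.
Since 7 matches the lower bound, it is optimal.

7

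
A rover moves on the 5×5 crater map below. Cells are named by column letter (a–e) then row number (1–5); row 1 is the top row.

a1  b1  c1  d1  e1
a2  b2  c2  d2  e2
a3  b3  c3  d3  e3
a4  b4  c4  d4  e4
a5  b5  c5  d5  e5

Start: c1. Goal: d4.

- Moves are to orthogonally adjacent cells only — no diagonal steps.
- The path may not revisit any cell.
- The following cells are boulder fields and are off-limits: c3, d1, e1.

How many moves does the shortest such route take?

The Manhattan distance from c1 to d4 is |1−4| + |3−4| = 4, so at least 4 moves are needed.
A route of 4 moves achieves this: c1 → c2 → d2 → d3 → d4.
Since 4 matches the lower bound, it is optimal.

4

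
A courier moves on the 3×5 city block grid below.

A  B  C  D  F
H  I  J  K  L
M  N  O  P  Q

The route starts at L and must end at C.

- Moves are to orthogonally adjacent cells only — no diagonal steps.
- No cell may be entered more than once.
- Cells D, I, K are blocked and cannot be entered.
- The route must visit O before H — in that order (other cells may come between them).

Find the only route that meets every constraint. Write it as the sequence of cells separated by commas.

L, Q, P, O, N, M, H, A, B, C

The waypoints must appear in the order O, H, with no cell reused.
Route from L: down 1 to Q, left 4 to M, up 2 to A, right 2 to C — 9 moves in all.
Check: order respected (O at step 3, H at step 6).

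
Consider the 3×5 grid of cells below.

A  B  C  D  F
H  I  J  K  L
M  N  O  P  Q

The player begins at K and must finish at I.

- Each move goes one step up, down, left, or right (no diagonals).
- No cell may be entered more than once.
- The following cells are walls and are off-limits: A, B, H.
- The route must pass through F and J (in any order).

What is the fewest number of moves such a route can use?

Any route passes through F and J in some order between K and I. Summing Manhattan distances along each leg and taking the cheapest ordering (K → F → J → I) gives a lower bound of 2 + 3 + 1 = 6 moves.
A route of 6 moves achieves this: K → L → F → D → C → J → I.
Since 6 matches the lower bound, it is optimal.

6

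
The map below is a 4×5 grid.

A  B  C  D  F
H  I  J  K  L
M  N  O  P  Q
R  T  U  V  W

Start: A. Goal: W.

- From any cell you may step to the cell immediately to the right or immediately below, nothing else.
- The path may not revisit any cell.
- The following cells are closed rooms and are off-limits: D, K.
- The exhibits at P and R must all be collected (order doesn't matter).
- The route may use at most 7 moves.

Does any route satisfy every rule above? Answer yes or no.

R is below but to the left of P: going P → R would need a leftward move and R → P an upward move, so no right/down-only route can visit both required cells.

no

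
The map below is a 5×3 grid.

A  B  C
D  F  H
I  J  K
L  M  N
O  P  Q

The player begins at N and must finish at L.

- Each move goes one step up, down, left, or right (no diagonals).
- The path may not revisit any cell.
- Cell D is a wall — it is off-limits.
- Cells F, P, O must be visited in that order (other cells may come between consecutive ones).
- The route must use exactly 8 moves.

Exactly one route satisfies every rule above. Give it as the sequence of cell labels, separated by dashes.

N - K - H - F - J - M - P - O - L

The waypoints must appear in the order F, P, O, with no cell reused.
Route from N: up 2 to H, left 1 to F, down 3 to P, left 1 to O, up 1 to L — 8 moves in all.
Check: order respected (F at step 3, P at step 6, O at step 7); 8 moves as required.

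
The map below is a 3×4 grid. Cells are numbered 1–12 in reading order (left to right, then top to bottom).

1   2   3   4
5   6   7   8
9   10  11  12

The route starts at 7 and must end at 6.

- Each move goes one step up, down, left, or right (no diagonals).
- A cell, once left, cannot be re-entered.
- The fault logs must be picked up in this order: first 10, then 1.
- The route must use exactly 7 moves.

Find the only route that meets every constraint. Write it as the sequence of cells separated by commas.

7, 11, 10, 9, 5, 1, 2, 6

The waypoints must appear in the order 10, 1, with no cell reused.
Route from 7: down to 11, 2× left (reaching 9), 2× up (reaching 1), right to 2, down to 6 — 7 moves in all.
Check: order respected (10 at step 2, 1 at step 5); 7 moves as required.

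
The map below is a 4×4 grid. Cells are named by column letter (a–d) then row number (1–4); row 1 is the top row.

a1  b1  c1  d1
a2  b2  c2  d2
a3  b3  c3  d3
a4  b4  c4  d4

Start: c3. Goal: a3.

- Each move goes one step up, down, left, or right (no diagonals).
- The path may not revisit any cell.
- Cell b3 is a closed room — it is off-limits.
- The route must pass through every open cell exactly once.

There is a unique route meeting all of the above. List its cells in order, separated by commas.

Need to visit all 15 open cells exactly once, starting at c3 and ending at a3.
Cell b4 has only two open neighbours (a4 and c4), so the path must pass straight through it: one of those is the cell it's entered from and the other is where it exits.
Route from c3: up to c2, 2× left (reaching a2), up to a1, 3× right (reaching d1), 3× down (reaching d4), 3× left (reaching a4), up to a3 — 14 moves in all.
Check: all 15 open cells covered.

c3, c2, b2, a2, a1, b1, c1, d1, d2, d3, d4, c4, b4, a4, a3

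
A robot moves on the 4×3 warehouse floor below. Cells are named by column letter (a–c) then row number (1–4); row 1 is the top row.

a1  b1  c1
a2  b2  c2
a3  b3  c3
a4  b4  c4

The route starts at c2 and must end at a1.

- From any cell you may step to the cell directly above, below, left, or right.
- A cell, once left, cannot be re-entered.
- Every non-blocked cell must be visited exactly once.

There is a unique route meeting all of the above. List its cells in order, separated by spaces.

c2 c1 b1 b2 b3 c3 c4 b4 a4 a3 a2 a1

Need to visit all 12 open cells exactly once, starting at c2 and ending at a1.
Cell c4 has only two open neighbours (c3 and b4), so the path must pass straight through it: one of those is the cell it's entered from and the other is where it exits.
Route from c2: up 1 to c1, left 1 to b1, down 2 to b3, right 1 to c3, down 1 to c4, left 2 to a4, up 3 to a1 — 11 moves in all.
Check: all 12 open cells covered.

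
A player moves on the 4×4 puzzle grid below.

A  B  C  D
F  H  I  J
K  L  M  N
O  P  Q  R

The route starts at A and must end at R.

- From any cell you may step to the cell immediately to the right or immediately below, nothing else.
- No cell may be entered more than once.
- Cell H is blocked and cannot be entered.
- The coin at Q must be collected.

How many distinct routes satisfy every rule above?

4

A right/down-only route from A to R makes exactly 3 down-moves and 3 right-moves in some order.
With no other constraints that would be C(6,3) = 20 routes.
Split at Q and multiply the segment counts (each segment already excludes blocked cells): A→Q: 4; Q→R: 1; product = 4.
That gives 4 routes.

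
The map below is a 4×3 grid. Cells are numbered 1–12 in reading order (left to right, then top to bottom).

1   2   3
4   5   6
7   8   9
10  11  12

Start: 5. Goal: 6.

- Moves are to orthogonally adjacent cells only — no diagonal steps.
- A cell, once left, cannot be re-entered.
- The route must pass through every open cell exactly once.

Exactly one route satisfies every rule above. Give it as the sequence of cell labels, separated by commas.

5, 8, 9, 12, 11, 10, 7, 4, 1, 2, 3, 6

Need to visit all 12 open cells exactly once, starting at 5 and ending at 6.
Cell 3 has only two open neighbours (6 and 2), so the path must pass straight through it: one of those is the cell it's entered from and the other is where it exits.
Route from 5: down 1 to 8, right 1 to 9, down 1 to 12, left 2 to 10, up 3 to 1, right 2 to 3, down 1 to 6 — 11 moves in all.
Check: all 12 open cells covered.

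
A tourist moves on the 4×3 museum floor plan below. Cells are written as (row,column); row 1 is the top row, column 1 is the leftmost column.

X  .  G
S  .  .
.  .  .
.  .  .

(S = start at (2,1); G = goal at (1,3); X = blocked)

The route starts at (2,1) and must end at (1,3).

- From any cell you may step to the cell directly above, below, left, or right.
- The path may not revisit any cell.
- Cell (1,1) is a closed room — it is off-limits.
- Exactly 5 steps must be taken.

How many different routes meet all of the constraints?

Need simple routes of exactly 5 moves from (2,1) to (1,3) (Manhattan distance 3, so 1 moves are spent on a detour and 1 undoing it).
Enumerating: (2,1) (3,1) (3,2) (2,2) (1,2) (1,3) | (2,1) (3,1) (3,2) (2,2) (2,3) (1,3) | (2,1) (3,1) (3,2) (3,3) (2,3) (1,3) | (2,1) (2,2) (3,2) (3,3) (2,3) (1,3).
That gives 4 routes.

4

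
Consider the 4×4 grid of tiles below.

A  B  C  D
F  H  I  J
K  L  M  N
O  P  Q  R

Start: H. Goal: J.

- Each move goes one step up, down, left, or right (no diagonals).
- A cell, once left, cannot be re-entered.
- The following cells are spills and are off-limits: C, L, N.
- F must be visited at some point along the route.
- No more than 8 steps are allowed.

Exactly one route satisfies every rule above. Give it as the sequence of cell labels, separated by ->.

H -> F -> K -> O -> P -> Q -> M -> I -> J

The 8-move cap with required stops at F leaves no slack for detours.
Route from H: left to F, 2× down (reaching O), 2× right (reaching Q), 2× up (reaching I), right to J — 8 moves in all.
Check: all required cells visited; 8 ≤ 8 moves.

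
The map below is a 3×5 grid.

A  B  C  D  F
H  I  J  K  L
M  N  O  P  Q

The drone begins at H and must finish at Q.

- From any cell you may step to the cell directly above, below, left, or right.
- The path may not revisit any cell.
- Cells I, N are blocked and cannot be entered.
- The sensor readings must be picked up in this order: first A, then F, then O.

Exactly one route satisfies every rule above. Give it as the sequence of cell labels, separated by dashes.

H - A - B - C - D - F - L - K - J - O - P - Q

The waypoints must appear in the order A, F, O, with no cell reused.
Route from H: up 1 to A, right 4 to F, down 1 to L, left 2 to J, down 1 to O, right 2 to Q — 11 moves in all.
Check: order respected (A at step 1, F at step 5, O at step 9).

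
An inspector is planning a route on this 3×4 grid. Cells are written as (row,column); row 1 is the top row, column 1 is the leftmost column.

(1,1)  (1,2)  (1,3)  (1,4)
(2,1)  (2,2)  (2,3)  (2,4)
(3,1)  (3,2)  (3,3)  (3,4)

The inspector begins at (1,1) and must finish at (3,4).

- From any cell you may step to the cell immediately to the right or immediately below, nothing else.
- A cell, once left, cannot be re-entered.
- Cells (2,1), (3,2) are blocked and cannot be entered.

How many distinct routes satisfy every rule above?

5

A right/down-only route from (1,1) to (3,4) makes exactly 2 down-moves and 3 right-moves in some order.
With no other constraints that would be C(5,2) = 10 routes.
Subtract routes through each blocked cell (inclusion–exclusion for overlaps): − through (2,1): 4 − through (3,2): 3 + through (2,1)&(3,2): 2 → 5.
That gives 5 routes.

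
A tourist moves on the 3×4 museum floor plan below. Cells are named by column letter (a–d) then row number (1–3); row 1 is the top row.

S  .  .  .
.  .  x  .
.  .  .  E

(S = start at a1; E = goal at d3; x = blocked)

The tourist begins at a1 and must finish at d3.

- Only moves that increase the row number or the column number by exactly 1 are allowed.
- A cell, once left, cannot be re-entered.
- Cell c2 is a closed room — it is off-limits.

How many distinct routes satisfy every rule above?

A right/down-only route from a1 to d3 makes exactly 2 down-moves and 3 right-moves in some order.
With no other constraints that would be C(5,2) = 10 routes.
Subtract routes through each blocked cell (inclusion–exclusion for overlaps): − through c2: 6 → 4.
That gives 4 routes.

4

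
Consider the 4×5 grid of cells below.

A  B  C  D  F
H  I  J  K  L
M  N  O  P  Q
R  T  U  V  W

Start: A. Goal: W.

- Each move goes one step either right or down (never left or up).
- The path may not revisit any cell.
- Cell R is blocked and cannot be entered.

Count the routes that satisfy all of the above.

A right/down-only route from A to W makes exactly 3 down-moves and 4 right-moves in some order.
With no other constraints that would be C(7,3) = 35 routes.
Subtract routes through each blocked cell (inclusion–exclusion for overlaps): − through R: 1 → 34.
That gives 34 routes.

34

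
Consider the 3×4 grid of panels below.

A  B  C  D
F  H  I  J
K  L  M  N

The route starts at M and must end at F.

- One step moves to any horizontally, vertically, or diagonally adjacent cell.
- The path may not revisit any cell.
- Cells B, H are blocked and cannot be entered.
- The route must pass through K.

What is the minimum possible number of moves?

3

Any route passes through K somewhere between M and F. Summing Chebyshev distances along the two legs (M → K → F) gives a lower bound of 2 + 1 = 3 moves.
A route of 3 moves achieves this: M → L → K → F.
Since 3 matches the lower bound, it is optimal.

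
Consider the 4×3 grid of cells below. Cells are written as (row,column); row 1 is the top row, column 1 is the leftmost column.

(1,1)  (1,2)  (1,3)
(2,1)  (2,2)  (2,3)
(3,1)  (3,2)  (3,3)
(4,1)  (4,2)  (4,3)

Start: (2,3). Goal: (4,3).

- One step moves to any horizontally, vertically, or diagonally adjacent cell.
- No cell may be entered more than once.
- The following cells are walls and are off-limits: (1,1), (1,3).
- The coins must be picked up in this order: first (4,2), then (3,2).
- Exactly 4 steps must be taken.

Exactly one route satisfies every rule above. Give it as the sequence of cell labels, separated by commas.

(2,3), (3,3), (4,2), (3,2), (4,3)

The waypoints must appear in the order (4,2), (3,2), with no cell reused.
Route from (2,3): down 1 to (3,3), down-left 1 to (4,2), up 1 to (3,2), down-right 1 to (4,3) — 4 moves in all.
Check: order respected ((4,2) at step 2, (3,2) at step 3); 4 moves as required.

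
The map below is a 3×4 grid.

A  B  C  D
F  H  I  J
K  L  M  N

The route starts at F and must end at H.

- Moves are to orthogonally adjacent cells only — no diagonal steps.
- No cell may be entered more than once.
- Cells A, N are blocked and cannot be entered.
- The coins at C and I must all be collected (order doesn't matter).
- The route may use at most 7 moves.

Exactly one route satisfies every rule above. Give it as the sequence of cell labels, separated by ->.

F -> K -> L -> M -> I -> C -> B -> H

The budget equals the shortest possible length, so every move has to be on a shortest route through the required cells.
Route from F: down 1 to K, right 2 to M, up 2 to C, left 1 to B, down 1 to H — 7 moves in all.
Check: all required cells visited; 7 ≤ 7 moves.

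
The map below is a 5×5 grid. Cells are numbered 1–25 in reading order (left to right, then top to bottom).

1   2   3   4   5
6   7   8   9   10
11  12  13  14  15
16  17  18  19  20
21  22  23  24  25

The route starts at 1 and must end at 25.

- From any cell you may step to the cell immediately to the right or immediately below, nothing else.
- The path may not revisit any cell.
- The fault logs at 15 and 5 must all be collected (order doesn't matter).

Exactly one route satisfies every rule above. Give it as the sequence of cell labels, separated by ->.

Moves only go right or down, so the column and row indices never decrease.
Route from 1: right 4 to 5, down 4 to 25 — 8 moves in all.
Check: all required cells visited.

1 -> 2 -> 3 -> 4 -> 5 -> 10 -> 15 -> 20 -> 25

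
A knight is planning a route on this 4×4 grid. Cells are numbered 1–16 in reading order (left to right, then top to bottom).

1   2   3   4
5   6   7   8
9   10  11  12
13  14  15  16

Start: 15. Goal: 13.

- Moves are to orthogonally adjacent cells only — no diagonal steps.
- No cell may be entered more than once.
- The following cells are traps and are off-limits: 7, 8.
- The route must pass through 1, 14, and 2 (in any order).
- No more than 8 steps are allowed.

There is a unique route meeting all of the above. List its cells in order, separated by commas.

The budget equals the shortest possible length, so every move has to be on a shortest route through the required cells.
Route from 15: left 1 to 14, up 3 to 2, left 1 to 1, down 3 to 13 — 8 moves in all.
Check: all required cells visited; 8 ≤ 8 moves.

15, 14, 10, 6, 2, 1, 5, 9, 13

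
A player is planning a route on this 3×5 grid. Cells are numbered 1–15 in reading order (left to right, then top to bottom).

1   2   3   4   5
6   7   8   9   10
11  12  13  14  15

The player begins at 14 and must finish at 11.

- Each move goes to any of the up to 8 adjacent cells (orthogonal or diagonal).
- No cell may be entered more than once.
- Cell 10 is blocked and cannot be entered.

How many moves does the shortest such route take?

3

With diagonal moves allowed, the Chebyshev distance max(|Δrow|,|Δcol|) from 14 to 11 is 3, so at least 3 moves are needed.
A route of 3 moves achieves this: 14 → 8 → 7 → 11.
Since 3 matches the lower bound, it is optimal.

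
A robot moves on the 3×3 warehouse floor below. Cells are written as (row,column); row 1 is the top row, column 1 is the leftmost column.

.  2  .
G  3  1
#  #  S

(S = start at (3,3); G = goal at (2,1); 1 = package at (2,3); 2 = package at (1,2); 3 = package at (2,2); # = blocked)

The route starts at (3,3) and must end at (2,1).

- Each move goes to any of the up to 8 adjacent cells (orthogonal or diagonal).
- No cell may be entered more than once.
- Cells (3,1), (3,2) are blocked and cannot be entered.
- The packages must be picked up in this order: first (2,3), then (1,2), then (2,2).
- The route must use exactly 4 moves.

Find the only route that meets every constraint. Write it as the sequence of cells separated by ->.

The waypoints must appear in the order (2,3), (1,2), (2,2), with no cell reused.
Route from (3,3): up 1 to (2,3), up-left 1 to (1,2), down 1 to (2,2), left 1 to (2,1) — 4 moves in all.
Check: order respected (1 at step 1, 2 at step 2, 3 at step 3); 4 moves as required.

(3,3) -> (2,3) -> (1,2) -> (2,2) -> (2,1)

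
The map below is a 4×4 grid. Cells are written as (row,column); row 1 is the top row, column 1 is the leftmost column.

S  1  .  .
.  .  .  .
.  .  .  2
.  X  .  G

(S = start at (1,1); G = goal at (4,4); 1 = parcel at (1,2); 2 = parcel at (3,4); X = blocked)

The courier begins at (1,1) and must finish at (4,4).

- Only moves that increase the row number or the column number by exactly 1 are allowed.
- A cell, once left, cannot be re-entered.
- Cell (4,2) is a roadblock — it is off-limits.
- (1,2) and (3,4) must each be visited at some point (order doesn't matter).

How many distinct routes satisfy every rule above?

A right/down-only route from (1,1) to (4,4) makes exactly 3 down-moves and 3 right-moves in some order.
With no other constraints that would be C(6,3) = 20 routes.
A monotone route can only reach the required cells in the order (1,2), (3,4), so split there and multiply the segment counts (each segment already excludes blocked cells): (1,1)→(1,2): 1; (1,2)→(3,4): 6; (3,4)→(4,4): 1; product = 6.
That gives 6 routes.

6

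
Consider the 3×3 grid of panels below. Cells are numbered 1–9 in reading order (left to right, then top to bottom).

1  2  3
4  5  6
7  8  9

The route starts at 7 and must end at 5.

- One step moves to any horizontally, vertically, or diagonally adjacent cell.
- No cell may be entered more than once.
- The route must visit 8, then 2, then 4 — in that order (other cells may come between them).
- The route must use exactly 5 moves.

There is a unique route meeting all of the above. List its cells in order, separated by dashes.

The waypoints must appear in the order 8, 2, 4, with no cell reused.
Route from 7: right to 8, up-right to 6, up-left to 2, down-left to 4, right to 5 — 5 moves in all.
Check: order respected (8 at step 1, 2 at step 3, 4 at step 4); 5 moves as required.

7 - 8 - 6 - 2 - 4 - 5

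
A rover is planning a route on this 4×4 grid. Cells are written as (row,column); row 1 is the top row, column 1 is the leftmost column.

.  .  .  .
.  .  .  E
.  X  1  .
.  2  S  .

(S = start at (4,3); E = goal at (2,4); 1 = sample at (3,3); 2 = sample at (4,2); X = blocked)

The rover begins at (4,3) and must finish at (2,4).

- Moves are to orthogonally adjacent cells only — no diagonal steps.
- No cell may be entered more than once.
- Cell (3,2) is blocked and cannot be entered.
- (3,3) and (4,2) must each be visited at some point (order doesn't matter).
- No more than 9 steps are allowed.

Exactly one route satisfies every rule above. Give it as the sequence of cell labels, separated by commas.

(4,3), (4,2), (4,1), (3,1), (2,1), (2,2), (2,3), (3,3), (3,4), (2,4)

The 9-move cap with required stops at (3,3), (4,2) leaves no slack for detours.
Route from (4,3): 2× left (reaching (4,1)), 2× up (reaching (2,1)), 2× right (reaching (2,3)), down to (3,3), right to (3,4), up to (2,4) — 9 moves in all.
Check: all required cells visited; 9 ≤ 9 moves.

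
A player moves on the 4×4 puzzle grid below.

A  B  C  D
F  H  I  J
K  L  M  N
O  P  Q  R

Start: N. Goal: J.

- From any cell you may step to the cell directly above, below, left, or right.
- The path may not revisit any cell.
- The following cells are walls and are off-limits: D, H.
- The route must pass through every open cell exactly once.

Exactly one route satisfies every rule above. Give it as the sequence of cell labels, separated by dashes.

N - R - Q - M - L - P - O - K - F - A - B - C - I - J

Need to visit all 14 open cells exactly once, starting at N and ending at J.
Route from N: down 1 to R, left 1 to Q, up 1 to M, left 1 to L, down 1 to P, left 1 to O, up 3 to A, right 2 to C, down 1 to I, right 1 to J — 13 moves in all.
Check: all 14 open cells covered.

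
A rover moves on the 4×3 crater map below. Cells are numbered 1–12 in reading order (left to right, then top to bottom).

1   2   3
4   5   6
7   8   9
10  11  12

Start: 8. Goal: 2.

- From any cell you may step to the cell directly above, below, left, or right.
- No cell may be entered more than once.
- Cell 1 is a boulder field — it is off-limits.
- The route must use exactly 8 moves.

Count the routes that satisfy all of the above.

4

Need simple routes of exactly 8 moves from 8 to 2 (Manhattan distance 2, so 3 moves are spent on a detour and 3 undoing it).
Enumerating: 8 11 10 7 4 5 6 3 2 | 8 7 10 11 12 9 6 3 2 | 8 7 10 11 12 9 6 5 2 | 8 9 12 11 10 7 4 5 2.
That gives 4 routes.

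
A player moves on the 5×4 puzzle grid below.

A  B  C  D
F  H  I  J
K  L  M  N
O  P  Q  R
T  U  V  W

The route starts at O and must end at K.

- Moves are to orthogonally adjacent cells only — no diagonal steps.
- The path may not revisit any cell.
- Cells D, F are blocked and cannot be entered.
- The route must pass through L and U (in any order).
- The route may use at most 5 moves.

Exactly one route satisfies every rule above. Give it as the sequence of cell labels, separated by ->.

The budget equals the shortest possible length, so every move has to be on a shortest route through the required cells.
Route from O: down to T, right to U, 2× up (reaching L), left to K — 5 moves in all.
Check: all required cells visited; 5 ≤ 5 moves.

O -> T -> U -> P -> L -> K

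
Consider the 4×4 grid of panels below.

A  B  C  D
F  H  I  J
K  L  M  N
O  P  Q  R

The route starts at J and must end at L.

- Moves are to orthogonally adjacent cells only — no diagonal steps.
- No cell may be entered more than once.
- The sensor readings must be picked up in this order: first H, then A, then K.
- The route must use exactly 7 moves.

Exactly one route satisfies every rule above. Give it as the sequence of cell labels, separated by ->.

The waypoints must appear in the order H, A, K, with no cell reused.
Route from J: left 2 to H, up 1 to B, left 1 to A, down 2 to K, right 1 to L — 7 moves in all.
Check: order respected (H at step 2, A at step 4, K at step 6); 7 moves as required.

J -> I -> H -> B -> A -> F -> K -> L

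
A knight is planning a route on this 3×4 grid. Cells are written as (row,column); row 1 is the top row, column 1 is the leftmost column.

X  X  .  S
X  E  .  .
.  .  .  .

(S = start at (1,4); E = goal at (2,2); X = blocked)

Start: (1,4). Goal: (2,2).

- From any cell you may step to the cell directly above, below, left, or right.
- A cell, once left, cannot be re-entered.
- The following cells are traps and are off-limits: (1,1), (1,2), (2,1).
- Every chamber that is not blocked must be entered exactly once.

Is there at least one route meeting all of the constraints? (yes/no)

no

Cell (3,1) has only one open neighbour but is neither the start nor the goal, so a Hamiltonian route would have to both enter and leave it through the same neighbour — impossible without revisiting.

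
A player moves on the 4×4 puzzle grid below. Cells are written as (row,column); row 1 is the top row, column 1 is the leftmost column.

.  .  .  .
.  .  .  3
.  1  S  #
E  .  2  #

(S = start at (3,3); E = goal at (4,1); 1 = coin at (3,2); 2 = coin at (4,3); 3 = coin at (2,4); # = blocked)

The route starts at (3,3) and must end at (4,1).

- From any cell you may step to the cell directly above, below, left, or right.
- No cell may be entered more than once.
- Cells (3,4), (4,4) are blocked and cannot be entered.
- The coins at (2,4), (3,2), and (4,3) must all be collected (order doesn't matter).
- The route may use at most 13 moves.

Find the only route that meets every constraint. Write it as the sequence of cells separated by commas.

(3,3), (4,3), (4,2), (3,2), (2,2), (2,3), (2,4), (1,4), (1,3), (1,2), (1,1), (2,1), (3,1), (4,1)

Any route must reach (2,4), (3,2), and (4,3) and still end at (4,1) within 13 moves, so the order of the required stops is forced.
Route from (3,3): down 1 to (4,3), left 1 to (4,2), up 2 to (2,2), right 2 to (2,4), up 1 to (1,4), left 3 to (1,1), down 3 to (4,1) — 13 moves in all.
Check: all required cells visited; 13 ≤ 13 moves.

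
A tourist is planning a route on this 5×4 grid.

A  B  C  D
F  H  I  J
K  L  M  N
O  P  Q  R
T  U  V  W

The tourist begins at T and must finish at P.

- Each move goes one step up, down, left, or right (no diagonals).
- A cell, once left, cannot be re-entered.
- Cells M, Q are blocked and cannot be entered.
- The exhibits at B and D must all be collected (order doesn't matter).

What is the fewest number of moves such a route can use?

12

Any route passes through B and D in some order between T and P. Summing Manhattan distances along each leg and taking the cheapest ordering (T → D → B → P) gives a lower bound of 7 + 2 + 3 = 12 moves.
A route of 12 moves achieves this: T → O → K → F → A → B → C → D → J → I → H → L → P.
Since 12 matches the lower bound, it is optimal.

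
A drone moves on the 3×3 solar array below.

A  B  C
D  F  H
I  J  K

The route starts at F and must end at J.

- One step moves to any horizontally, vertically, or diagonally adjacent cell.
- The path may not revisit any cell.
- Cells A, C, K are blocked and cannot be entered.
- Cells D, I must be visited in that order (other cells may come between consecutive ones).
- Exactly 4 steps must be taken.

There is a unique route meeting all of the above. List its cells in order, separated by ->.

The waypoints must appear in the order D, I, with no cell reused.
Route from F: up to B, down-left to D, down to I, right to J — 4 moves in all.
Check: order respected (D at step 2, I at step 3); 4 moves as required.

F -> B -> D -> I -> J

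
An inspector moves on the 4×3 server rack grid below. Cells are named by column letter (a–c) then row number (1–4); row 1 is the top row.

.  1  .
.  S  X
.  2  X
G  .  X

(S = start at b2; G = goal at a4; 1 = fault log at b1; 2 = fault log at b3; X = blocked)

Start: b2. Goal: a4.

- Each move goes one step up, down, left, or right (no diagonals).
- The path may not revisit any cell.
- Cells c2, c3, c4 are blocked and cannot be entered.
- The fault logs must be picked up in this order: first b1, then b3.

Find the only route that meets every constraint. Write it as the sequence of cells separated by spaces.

The waypoints must appear in the order b1, b3, with no cell reused.
Route from b2: up 1 to b1, left 1 to a1, down 2 to a3, right 1 to b3, down 1 to b4, left 1 to a4 — 7 moves in all.
Check: order respected (1 at step 1, 2 at step 5).

b2 b1 a1 a2 a3 b3 b4 a4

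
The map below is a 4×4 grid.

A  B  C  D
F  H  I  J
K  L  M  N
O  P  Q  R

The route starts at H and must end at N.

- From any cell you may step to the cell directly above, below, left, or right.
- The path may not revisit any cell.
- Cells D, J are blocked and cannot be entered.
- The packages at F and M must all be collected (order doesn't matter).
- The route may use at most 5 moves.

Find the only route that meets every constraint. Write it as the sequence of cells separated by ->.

H -> F -> K -> L -> M -> N

Any route must reach F and M and still end at N within 5 moves, so the order of the required stops is forced.
Route from H: left to F, down to K, 3× right (reaching N) — 5 moves in all.
Check: all required cells visited; 5 ≤ 5 moves.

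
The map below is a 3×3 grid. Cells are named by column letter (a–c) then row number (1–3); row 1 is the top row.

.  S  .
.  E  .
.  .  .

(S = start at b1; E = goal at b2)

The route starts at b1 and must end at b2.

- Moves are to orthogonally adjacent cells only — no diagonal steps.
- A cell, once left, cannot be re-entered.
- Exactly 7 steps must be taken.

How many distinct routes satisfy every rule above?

Need simple routes of exactly 7 moves from b1 to b2 (Manhattan distance 1, so 3 moves are spent on a detour and 3 undoing it).
Enumerating: b1 a1 a2 a3 b3 c3 c2 b2 | b1 c1 c2 c3 b3 a3 a2 b2.
That gives 2 routes.

2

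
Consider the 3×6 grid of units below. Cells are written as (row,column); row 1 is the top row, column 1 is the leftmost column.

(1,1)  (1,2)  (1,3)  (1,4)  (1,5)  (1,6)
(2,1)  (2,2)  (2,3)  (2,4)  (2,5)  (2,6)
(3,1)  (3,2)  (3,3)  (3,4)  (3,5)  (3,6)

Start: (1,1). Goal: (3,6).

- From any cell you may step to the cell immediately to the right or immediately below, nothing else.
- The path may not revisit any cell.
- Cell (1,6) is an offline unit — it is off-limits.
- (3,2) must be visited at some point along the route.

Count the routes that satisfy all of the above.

A right/down-only route from (1,1) to (3,6) makes exactly 2 down-moves and 5 right-moves in some order.
With no other constraints that would be C(7,2) = 21 routes.
Split at (3,2) and multiply the segment counts (each segment already excludes blocked cells): (1,1)→(3,2): 3; (3,2)→(3,6): 1; product = 3.
That gives 3 routes.

3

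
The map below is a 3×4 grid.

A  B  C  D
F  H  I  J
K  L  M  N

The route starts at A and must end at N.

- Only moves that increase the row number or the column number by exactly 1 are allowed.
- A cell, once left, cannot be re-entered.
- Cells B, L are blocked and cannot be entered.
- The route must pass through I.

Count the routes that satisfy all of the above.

A right/down-only route from A to N makes exactly 2 down-moves and 3 right-moves in some order.
With no other constraints that would be C(5,2) = 10 routes.
Split at I and multiply the segment counts (each segment already excludes blocked cells): A→I: 1; I→N: 2; product = 2.
That gives 2 routes.

2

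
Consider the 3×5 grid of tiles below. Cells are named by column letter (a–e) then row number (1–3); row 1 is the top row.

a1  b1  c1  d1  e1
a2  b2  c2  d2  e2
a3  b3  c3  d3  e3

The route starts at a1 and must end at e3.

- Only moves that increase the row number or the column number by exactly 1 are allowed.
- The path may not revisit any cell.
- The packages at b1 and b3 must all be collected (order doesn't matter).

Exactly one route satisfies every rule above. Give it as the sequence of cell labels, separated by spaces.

Moves only go right or down, so the column and row indices never decrease.
Route from a1: right 1 to b1, down 2 to b3, right 3 to e3 — 6 moves in all.
Check: all required cells visited.

a1 b1 b2 b3 c3 d3 e3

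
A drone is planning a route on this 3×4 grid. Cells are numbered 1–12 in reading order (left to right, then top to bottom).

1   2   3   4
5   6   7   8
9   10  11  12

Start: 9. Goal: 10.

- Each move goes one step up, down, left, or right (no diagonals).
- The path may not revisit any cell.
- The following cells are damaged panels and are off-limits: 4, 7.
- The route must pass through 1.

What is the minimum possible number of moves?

Any route passes through 1 somewhere between 9 and 10. Summing Manhattan distances along the two legs (9 → 1 → 10) gives a lower bound of 2 + 3 = 5 moves.
A route of 5 moves achieves this: 9 → 5 → 1 → 2 → 6 → 10.
Since 5 matches the lower bound, it is optimal.

5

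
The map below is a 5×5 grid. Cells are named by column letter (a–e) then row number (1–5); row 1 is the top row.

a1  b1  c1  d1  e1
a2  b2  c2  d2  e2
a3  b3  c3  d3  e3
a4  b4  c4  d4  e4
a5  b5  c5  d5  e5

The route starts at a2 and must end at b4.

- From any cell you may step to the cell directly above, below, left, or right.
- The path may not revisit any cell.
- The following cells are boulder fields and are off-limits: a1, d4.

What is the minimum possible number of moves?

3

The Manhattan distance from a2 to b4 is |2−4| + |1−2| = 3, so at least 3 moves are needed.
A route of 3 moves achieves this: a2 → a3 → a4 → b4.
Since 3 matches the lower bound, it is optimal.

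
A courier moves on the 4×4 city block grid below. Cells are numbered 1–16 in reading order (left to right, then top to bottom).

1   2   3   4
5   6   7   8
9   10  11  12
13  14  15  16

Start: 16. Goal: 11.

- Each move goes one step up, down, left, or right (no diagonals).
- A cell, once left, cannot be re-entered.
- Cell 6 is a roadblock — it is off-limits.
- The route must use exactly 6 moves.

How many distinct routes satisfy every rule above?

Need simple routes of exactly 6 moves from 16 to 11 (Manhattan distance 2, so 2 moves are spent on a detour and 2 undoing it).
Enumerating: 16 12 8 4 3 7 11 | 16 15 14 13 9 10 11.
That gives 2 routes.

2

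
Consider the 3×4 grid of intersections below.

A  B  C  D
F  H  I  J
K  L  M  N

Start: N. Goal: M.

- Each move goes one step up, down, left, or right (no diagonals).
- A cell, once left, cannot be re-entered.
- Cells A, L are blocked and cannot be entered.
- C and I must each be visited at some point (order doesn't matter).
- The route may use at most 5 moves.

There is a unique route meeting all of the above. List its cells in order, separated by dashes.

The budget equals the shortest possible length, so every move has to be on a shortest route through the required cells.
Route from N: 2× up (reaching D), left to C, 2× down (reaching M) — 5 moves in all.
Check: all required cells visited; 5 ≤ 5 moves.

N - J - D - C - I - M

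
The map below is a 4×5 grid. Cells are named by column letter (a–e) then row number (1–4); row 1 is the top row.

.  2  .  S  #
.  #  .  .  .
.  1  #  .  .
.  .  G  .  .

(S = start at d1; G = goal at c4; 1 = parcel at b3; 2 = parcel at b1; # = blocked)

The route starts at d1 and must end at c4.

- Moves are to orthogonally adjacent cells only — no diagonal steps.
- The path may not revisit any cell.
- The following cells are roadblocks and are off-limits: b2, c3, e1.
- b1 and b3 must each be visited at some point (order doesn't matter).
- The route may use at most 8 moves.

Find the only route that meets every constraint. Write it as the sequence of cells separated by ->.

d1 -> c1 -> b1 -> a1 -> a2 -> a3 -> b3 -> b4 -> c4

Any route must reach b1 and b3 and still end at c4 within 8 moves, so the order of the required stops is forced.
Route from d1: left 3 to a1, down 2 to a3, right 1 to b3, down 1 to b4, right 1 to c4 — 8 moves in all.
Check: all required cells visited; 8 ≤ 8 moves.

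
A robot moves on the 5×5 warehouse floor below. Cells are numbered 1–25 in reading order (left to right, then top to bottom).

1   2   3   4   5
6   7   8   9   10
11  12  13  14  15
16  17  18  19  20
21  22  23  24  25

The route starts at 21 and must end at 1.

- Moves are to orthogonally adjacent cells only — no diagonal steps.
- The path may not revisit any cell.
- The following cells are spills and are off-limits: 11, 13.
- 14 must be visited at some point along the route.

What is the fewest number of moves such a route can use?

10

Any route passes through 14 somewhere between 21 and 1. Summing Manhattan distances along the two legs (21 → 14 → 1) gives a lower bound of 5 + 5 = 10 moves.
A route of 10 moves achieves this: 21 → 16 → 17 → 18 → 19 → 14 → 9 → 4 → 3 → 2 → 1.
Since 10 matches the lower bound, it is optimal.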